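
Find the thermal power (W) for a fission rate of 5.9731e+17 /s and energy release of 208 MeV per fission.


P = fission_rate * E_MeV * 1.602e-13
P = 5.9731e+17 * 208 * 1.602e-13
P = 1.9903e+07 W

1.9903e+07


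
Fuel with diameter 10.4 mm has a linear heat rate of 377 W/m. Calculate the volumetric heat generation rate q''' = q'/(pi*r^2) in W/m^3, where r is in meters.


r = D / 2 / 1000 = 10.4 / 2 / 1000 = 0.0052 m
q''' = q' / (pi * r^2)
q''' = 377 / (pi * 0.0052^2)
q''' = 4.4380e+06 W/m^3

4.4380e+06


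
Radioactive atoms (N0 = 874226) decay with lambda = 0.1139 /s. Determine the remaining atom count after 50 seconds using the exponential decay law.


N = N0 * exp(-lambda * t)
N = 874226 * exp(-0.1139 * 50)
N = 2939.8

2939.8


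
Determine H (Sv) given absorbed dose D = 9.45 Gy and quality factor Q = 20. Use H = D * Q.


H = D * Q
H = 9.45 * 20
H = 189.00 Sv

189.00


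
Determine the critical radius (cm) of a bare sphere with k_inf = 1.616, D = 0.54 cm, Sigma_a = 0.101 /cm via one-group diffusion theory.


L^2 = D / Sigma_a = 0.54 / 0.101 = 5.346535 cm^2
B_m^2 = (k_inf - 1) / L^2 = (1.616 - 1) / 5.346535 = 0.1152148 /cm^2
For a bare sphere: B_g = pi/R, so R_c = pi / sqrt(B_m^2)
R_c = pi / sqrt(0.1152148) = 9.2554 cm

9.2554


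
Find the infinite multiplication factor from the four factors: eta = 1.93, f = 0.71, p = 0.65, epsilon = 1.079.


k_inf = eta * f * p * epsilon
k_inf = 1.93 * 0.71 * 0.65 * 1.079
k_inf = 0.96106

0.96106


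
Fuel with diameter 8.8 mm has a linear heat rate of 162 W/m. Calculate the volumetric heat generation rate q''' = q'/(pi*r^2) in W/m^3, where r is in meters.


r = D / 2 / 1000 = 8.8 / 2 / 1000 = 0.0044 m
q''' = q' / (pi * r^2)
q''' = 162 / (pi * 0.0044^2)
q''' = 2.6635e+06 W/m^3

2.6635e+06


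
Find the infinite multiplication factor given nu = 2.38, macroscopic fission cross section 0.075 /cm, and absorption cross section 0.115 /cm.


k_inf = nu * Sigma_f / Sigma_a
k_inf = 2.38 * 0.075 / 0.115
k_inf = 1.5522

1.5522


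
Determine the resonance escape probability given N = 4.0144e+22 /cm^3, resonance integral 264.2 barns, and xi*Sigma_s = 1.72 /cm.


p = exp(-N * I * 1e-24 / (xi*Sigma_s))
p = exp(-4.0144e+22 * 264.2 * 1e-24 / 1.72)
p = 0.0020990

0.0020990


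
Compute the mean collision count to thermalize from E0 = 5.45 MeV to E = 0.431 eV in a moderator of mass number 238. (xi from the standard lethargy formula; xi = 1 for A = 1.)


xi = 1 + (A-1)^2/(2A)*ln((A-1)/(A+1)) = 0.008379872 (for A = 238)
n = ln(E0/E) / xi
n = ln(5.45e6 / 0.431) / 0.008379872
n = ln(1.264501e+07) / 0.008379872 = 1951.4

1951.4


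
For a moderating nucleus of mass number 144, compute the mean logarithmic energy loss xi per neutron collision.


xi = 1 + (A-1)^2/(2A) * ln((A-1)/(A+1))
xi = 1 + (144-1)^2/(2*144) * ln((144-1)/(144 +1))
xi = 0.013825

0.013825


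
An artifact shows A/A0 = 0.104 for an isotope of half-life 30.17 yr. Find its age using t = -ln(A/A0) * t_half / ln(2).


lambda = ln(2) / t_half = ln(2) / 30.17 = 0.02297472 /yr
t = -ln(A/A0) / lambda
t = -ln(0.104) / 0.02297472
t = 98.515 yr

98.515


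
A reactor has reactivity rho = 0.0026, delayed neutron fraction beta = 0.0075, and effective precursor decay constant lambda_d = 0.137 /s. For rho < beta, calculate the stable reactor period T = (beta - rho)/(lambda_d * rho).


T = (beta - rho) / (lambda_d * rho)
T = (0.0075 - 0.0026) / (0.137 * 0.0026)
T = 13.756 s

13.756


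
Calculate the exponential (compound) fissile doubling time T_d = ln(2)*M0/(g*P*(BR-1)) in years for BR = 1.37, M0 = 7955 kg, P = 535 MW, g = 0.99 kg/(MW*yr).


Breeding gain G = BR - 1 = 1.37 - 1 = 0.37
Fissile production rate = g * P * G = 0.99 * 535 * 0.37 = 195.9705 kg/yr
T_d = ln(2) * M0 / (g * P * G)
T_d = ln(2) * 7955 / 195.9705 = 28.137 yr

28.137


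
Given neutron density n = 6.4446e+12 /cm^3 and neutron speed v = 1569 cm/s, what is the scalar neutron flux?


phi = n * v
phi = 6.4446e+12 * 1569
phi = 1.0112e+16 /cm^2/s

1.0112e+16


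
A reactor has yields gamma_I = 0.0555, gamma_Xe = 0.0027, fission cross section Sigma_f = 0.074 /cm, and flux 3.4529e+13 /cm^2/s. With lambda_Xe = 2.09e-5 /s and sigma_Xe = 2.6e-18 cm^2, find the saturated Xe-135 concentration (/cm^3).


Xe_eq = (gamma_I + gamma_Xe) * Sigma_f * phi / (lambda_Xe + sigma_Xe * phi)
Numerator = (0.0555 + 0.0027) * 0.074 * 3.4529e+13 = 1.487095e+11
Denominator = 2.09e-5 + 2.6e-18 * 3.4529e+13 = 1.106754e-04
Xe_eq = 1.487095e+11 / 1.106754e-04 = 1.3437e+15 /cm^3

1.3437e+15


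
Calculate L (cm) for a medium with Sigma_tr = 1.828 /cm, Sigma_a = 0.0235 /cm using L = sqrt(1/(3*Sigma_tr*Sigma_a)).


D = 1 / (3 * Sigma_tr) = 1 / (3 * 1.828) = 0.1823487 cm
L = sqrt(D / Sigma_a)
L = sqrt(0.1823487 / 0.0235)
L = 2.7856 cm

2.7856


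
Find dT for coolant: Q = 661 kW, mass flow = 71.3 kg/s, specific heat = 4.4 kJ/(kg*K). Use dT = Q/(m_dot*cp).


dT = Q / (m_dot * cp)
dT = 661 / (71.3 * 4.4)
dT = 2.1070 C

2.1070


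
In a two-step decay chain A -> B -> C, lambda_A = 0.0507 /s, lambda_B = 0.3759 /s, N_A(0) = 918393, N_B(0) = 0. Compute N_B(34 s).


N_B(t) = lambda_A * N_A0 / (lambda_B - lambda_A) * [exp(-lambda_A*t) - exp(-lambda_B*t)]
exp(-0.0507*34) = 0.1783870; exp(-0.3759*34) = 2.814854e-06
N_B = 0.0507 * 918393 / (0.3759 - 0.0507) * (0.1783870 - 2.814854e-06)
N_B = 25541

25541


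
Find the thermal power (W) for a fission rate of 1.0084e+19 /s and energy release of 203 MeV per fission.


P = fission_rate * E_MeV * 1.602e-13
P = 1.0084e+19 * 203 * 1.602e-13
P = 3.2794e+08 W

3.2794e+08


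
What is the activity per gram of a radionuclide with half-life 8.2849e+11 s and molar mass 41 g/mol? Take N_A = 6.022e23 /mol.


lambda = ln(2) / t_half = ln(2) / 8.2849e+11 = 8.366392e-13 /s
SA = lambda * N_A / M
SA = 8.366392e-13 * 6.022e23 / 41
SA = 1.2288e+10 Bq/g

1.2288e+10


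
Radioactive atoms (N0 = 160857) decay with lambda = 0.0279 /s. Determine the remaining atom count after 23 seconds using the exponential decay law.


N = N0 * exp(-lambda * t)
N = 160857 * exp(-0.0279 * 23)
N = 84675

84675


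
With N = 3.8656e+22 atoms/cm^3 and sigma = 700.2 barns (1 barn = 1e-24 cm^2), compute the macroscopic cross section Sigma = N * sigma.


Sigma = N * sigma_barns * 1e-24
Sigma = 3.8656e+22 * 700.2 * 1e-24
Sigma = 27.067 /cm

27.067


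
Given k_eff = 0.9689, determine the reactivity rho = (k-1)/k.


rho = (k_eff - 1) / k_eff
rho = (0.9689 - 1) / 0.9689
rho = -0.032098

-0.032098


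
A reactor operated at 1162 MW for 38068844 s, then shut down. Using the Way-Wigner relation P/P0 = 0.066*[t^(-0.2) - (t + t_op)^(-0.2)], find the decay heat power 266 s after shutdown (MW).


P/P0 = 0.066 * [t^(-0.2) - (t + t_op)^(-0.2)]
P/P0 = 0.066 * [266^(-0.2) - (266 + 38068844)^(-0.2)]
P/P0 = 0.066 * [0.3273585 - 0.03047091] = 0.01959458
P = 1162 * 0.01959458 = 22.769 MW

22.769


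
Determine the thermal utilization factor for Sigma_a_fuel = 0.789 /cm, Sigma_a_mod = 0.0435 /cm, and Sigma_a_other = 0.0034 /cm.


f = Sigma_a_fuel / (Sigma_a_fuel + Sigma_a_mod + Sigma_a_other)
f = 0.789 / (0.789 + 0.0435 + 0.0034)
f = 0.94389

0.94389


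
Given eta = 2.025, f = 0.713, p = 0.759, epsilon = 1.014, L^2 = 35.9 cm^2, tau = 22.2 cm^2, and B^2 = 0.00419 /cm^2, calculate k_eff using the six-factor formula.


k_inf = eta*f*p*eps = 2.025*0.713*0.759*1.014 = 1.111205
P_TNL = 1/(1 + L^2*B^2) = 1/(1 + 35.9*0.00419) = 0.8692470
P_FNL = exp(-B^2*tau) = exp(-0.00419*22.2) = 0.9111771
k_eff = k_inf * P_TNL * P_FNL = 1.111205 * 0.8692470 * 0.9111771
k_eff = 0.88012

0.88012


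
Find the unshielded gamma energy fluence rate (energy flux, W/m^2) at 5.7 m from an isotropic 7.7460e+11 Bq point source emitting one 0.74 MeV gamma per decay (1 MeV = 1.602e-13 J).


psi = A * E * 1.602e-13 / (4*pi*r^2)
psi = 7.7460e+11 * 0.74 * 1.602e-13 / (4*pi*5.7^2)
psi = 2.2491e-04 W/m^2

2.2491e-04


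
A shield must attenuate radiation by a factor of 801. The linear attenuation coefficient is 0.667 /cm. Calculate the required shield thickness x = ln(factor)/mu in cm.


x = ln(factor) / mu
x = ln(801) / 0.667
x = 10.024 cm

10.024


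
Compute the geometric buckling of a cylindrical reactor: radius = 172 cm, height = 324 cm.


B^2 = (2.405/R)^2 + (pi/H)^2
B^2 = (2.405/172)^2 + (pi/324)^2
B^2 = 2.8953e-04 /cm^2

2.8953e-04


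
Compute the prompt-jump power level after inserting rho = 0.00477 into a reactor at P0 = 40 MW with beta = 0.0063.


P1/P0 = beta / (beta - rho)
P1/P0 = 0.0063 / (0.0063 - 0.00477) = 4.117647
P1 = 40 * 4.117647 = 164.71 MW

164.71


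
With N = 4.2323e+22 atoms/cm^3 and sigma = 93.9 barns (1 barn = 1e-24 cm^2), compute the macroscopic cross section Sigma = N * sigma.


Sigma = N * sigma_barns * 1e-24
Sigma = 4.2323e+22 * 93.9 * 1e-24
Sigma = 3.9741 /cm

3.9741


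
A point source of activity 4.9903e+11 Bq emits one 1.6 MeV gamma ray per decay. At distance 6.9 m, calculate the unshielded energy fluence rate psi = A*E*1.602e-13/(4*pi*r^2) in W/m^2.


psi = A * E * 1.602e-13 / (4*pi*r^2)
psi = 4.9903e+11 * 1.6 * 1.602e-13 / (4*pi*6.9^2)
psi = 2.1380e-04 W/m^2

2.1380e-04


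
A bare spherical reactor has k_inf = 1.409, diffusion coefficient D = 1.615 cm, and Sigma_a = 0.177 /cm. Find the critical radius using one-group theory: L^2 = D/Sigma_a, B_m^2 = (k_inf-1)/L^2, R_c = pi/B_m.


L^2 = D / Sigma_a = 1.615 / 0.177 = 9.124294 cm^2
B_m^2 = (k_inf - 1) / L^2 = (1.409 - 1) / 9.124294 = 0.04482539 /cm^2
For a bare sphere: B_g = pi/R, so R_c = pi / sqrt(B_m^2)
R_c = pi / sqrt(0.04482539) = 14.838 cm

14.838


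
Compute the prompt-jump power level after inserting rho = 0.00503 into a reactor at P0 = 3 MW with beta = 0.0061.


P1/P0 = beta / (beta - rho)
P1/P0 = 0.0061 / (0.0061 - 0.00503) = 5.700935
P1 = 3 * 5.700935 = 17.103 MW

17.103


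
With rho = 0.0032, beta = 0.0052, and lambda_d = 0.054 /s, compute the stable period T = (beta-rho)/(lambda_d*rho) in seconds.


T = (beta - rho) / (lambda_d * rho)
T = (0.0052 - 0.0032) / (0.054 * 0.0032)
T = 11.574 s

11.574


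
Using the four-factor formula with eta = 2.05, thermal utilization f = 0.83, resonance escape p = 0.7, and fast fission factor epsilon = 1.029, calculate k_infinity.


k_inf = eta * f * p * epsilon
k_inf = 2.05 * 0.83 * 0.7 * 1.029
k_inf = 1.2256

1.2256


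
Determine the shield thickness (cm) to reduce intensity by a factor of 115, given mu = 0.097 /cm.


x = ln(factor) / mu
x = ln(115) / 0.097
x = 48.917 cm

48.917


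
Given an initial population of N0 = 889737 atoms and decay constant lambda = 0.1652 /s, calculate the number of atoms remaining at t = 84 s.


N = N0 * exp(-lambda * t)
N = 889737 * exp(-0.1652 * 84)
N = 0.83684

0.83684


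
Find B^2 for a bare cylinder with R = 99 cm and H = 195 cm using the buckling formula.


B^2 = (2.405/R)^2 + (pi/H)^2
B^2 = (2.405/99)^2 + (pi/195)^2
B^2 = 8.4970e-04 /cm^2

8.4970e-04


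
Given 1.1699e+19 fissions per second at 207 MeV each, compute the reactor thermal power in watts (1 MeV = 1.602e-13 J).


P = fission_rate * E_MeV * 1.602e-13
P = 1.1699e+19 * 207 * 1.602e-13
P = 3.8796e+08 W

3.8796e+08


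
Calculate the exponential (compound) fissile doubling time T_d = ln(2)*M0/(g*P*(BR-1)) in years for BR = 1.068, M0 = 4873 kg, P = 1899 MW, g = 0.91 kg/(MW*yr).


Breeding gain G = BR - 1 = 1.068 - 1 = 0.068
Fissile production rate = g * P * G = 0.91 * 1899 * 0.068 = 117.51012 kg/yr
T_d = ln(2) * M0 / (g * P * G)
T_d = ln(2) * 4873 / 117.51012 = 28.744 yr

28.744


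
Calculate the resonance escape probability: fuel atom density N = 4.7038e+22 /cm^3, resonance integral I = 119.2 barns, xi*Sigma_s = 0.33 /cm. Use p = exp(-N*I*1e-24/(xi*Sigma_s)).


p = exp(-N * I * 1e-24 / (xi*Sigma_s))
p = exp(-4.7038e+22 * 119.2 * 1e-24 / 0.33)
p = 4.1786e-08

4.1786e-08


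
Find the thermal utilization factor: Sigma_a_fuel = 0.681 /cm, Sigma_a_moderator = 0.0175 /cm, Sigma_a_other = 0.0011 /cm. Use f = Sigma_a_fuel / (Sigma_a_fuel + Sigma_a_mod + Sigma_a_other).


f = Sigma_a_fuel / (Sigma_a_fuel + Sigma_a_mod + Sigma_a_other)
f = 0.681 / (0.681 + 0.0175 + 0.0011)
f = 0.97341

0.97341


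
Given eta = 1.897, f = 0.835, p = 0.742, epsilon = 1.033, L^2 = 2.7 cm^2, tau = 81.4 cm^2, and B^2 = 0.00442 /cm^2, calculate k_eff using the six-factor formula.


k_inf = eta*f*p*eps = 1.897*0.835*0.742*1.033 = 1.214110
P_TNL = 1/(1 + L^2*B^2) = 1/(1 + 2.7*0.00442) = 0.9882067
P_FNL = exp(-B^2*tau) = exp(-0.00442*81.4) = 0.6978242
k_eff = k_inf * P_TNL * P_FNL = 1.214110 * 0.9882067 * 0.6978242
k_eff = 0.83724

0.83724


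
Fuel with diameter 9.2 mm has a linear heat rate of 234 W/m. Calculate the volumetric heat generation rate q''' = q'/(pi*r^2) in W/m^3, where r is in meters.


r = D / 2 / 1000 = 9.2 / 2 / 1000 = 0.0046 m
q''' = q' / (pi * r^2)
q''' = 234 / (pi * 0.0046^2)
q''' = 3.5201e+06 W/m^3

3.5201e+06


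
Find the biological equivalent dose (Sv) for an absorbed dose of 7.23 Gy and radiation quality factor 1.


H = D * Q
H = 7.23 * 1
H = 7.2300 Sv

7.2300


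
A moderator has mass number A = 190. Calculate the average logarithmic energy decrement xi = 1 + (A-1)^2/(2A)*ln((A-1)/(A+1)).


xi = 1 + (A-1)^2/(2A) * ln((A-1)/(A+1))
xi = 1 + (190-1)^2/(2*190) * ln((190-1)/(190 +1))
xi = 0.010489

0.010489


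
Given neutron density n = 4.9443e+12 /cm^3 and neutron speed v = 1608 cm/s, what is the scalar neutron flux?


phi = n * v
phi = 4.9443e+12 * 1608
phi = 7.9504e+15 /cm^2/s

7.9504e+15


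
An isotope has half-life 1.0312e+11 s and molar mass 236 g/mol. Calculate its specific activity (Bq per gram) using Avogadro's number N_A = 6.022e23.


lambda = ln(2) / t_half = ln(2) / 1.0312e+11 = 6.721753e-12 /s
SA = lambda * N_A / M
SA = 6.721753e-12 * 6.022e23 / 236
SA = 1.7152e+10 Bq/g

1.7152e+10


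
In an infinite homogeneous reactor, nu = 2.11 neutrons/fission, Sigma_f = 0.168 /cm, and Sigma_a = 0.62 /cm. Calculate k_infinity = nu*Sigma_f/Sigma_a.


k_inf = nu * Sigma_f / Sigma_a
k_inf = 2.11 * 0.168 / 0.62
k_inf = 0.57174

0.57174


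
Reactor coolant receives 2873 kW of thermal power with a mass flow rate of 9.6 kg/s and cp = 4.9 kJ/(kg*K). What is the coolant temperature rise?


dT = Q / (m_dot * cp)
dT = 2873 / (9.6 * 4.9)
dT = 61.076 C

61.076


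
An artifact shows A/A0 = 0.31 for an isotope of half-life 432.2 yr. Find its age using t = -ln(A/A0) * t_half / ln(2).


lambda = ln(2) / t_half = ln(2) / 432.2 = 0.001603765 /yr
t = -ln(A/A0) / lambda
t = -ln(0.31) / 0.001603765
t = 730.27 yr

730.27


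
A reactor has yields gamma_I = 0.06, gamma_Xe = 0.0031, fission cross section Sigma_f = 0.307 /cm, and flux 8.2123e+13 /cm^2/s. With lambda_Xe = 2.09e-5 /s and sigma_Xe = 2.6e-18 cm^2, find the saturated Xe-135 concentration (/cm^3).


Xe_eq = (gamma_I + gamma_Xe) * Sigma_f * phi / (lambda_Xe + sigma_Xe * phi)
Numerator = (0.06 + 0.0031) * 0.307 * 8.2123e+13 = 1.590862e+12
Denominator = 2.09e-5 + 2.6e-18 * 8.2123e+13 = 2.344198e-04
Xe_eq = 1.590862e+12 / 2.344198e-04 = 6.7864e+15 /cm^3

6.7864e+15


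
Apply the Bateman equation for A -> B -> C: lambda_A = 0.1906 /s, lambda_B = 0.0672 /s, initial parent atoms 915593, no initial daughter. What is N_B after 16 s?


N_B(t) = lambda_A * N_A0 / (lambda_B - lambda_A) * [exp(-lambda_A*t) - exp(-lambda_B*t)]
exp(-0.1906*16) = 0.04737787; exp(-0.0672*16) = 0.3412295
N_B = 0.1906 * 915593 / (0.0672 - 0.1906) * (0.04737787 - 0.3412295)
N_B = 415564

415564


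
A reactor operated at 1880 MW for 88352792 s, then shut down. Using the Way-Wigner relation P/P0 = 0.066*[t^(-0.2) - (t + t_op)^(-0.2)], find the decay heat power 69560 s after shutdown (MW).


P/P0 = 0.066 * [t^(-0.2) - (t + t_op)^(-0.2)]
P/P0 = 0.066 * [69560^(-0.2) - (69560 + 88352792)^(-0.2)]
P/P0 = 0.066 * [0.1075296 - 0.02574469] = 0.005397804
P = 1880 * 0.005397804 = 10.148 MW

10.148


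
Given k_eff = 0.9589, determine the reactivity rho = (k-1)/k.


rho = (k_eff - 1) / k_eff
rho = (0.9589 - 1) / 0.9589
rho = -0.042862

-0.042862


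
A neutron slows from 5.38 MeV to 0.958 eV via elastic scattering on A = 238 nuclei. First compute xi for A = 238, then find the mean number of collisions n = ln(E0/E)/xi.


xi = 1 + (A-1)^2/(2A)*ln((A-1)/(A+1)) = 0.008379872 (for A = 238)
n = ln(E0/E) / xi
n = ln(5.38e6 / 0.958) / 0.008379872
n = ln(5.615866e+06) / 0.008379872 = 1854.6

1854.6


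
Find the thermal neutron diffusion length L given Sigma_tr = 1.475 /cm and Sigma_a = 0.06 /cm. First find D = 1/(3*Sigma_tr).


D = 1 / (3 * Sigma_tr) = 1 / (3 * 1.475) = 0.2259887 cm
L = sqrt(D / Sigma_a)
L = sqrt(0.2259887 / 0.06)
L = 1.9407 cm

1.9407


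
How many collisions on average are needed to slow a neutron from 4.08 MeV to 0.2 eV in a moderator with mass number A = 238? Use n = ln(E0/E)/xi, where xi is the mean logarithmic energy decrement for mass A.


xi = 1 + (A-1)^2/(2A)*ln((A-1)/(A+1)) = 0.008379872 (for A = 238)
n = ln(E0/E) / xi
n = ln(4.08e6 / 0.2) / 0.008379872
n = ln(2.040000e+07) / 0.008379872 = 2008.5

2008.5


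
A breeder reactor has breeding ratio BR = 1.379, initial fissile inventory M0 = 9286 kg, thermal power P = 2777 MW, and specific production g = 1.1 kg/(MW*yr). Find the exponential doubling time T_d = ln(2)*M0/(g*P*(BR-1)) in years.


Breeding gain G = BR - 1 = 1.379 - 1 = 0.379
Fissile production rate = g * P * G = 1.1 * 2777 * 0.379 = 1157.7313 kg/yr
T_d = ln(2) * M0 / (g * P * G)
T_d = ln(2) * 9286 / 1157.7313 = 5.5596 yr

5.5596


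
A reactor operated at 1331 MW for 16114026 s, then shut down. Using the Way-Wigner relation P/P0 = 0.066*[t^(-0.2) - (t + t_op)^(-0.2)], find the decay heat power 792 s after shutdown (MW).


P/P0 = 0.066 * [t^(-0.2) - (t + t_op)^(-0.2)]
P/P0 = 0.066 * [792^(-0.2) - (792 + 16114026)^(-0.2)]
P/P0 = 0.066 * [0.2631813 - 0.03618719] = 0.01498161
P = 1331 * 0.01498161 = 19.941 MW

19.941


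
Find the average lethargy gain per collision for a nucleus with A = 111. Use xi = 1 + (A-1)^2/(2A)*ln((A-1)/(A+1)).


xi = 1 + (A-1)^2/(2A) * ln((A-1)/(A+1))
xi = 1 + (111-1)^2/(2*111) * ln((111-1)/(111 +1))
xi = 0.017910

0.017910


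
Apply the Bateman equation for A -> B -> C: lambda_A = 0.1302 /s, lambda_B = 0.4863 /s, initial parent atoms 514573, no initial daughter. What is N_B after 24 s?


N_B(t) = lambda_A * N_A0 / (lambda_B - lambda_A) * [exp(-lambda_A*t) - exp(-lambda_B*t)]
exp(-0.1302*24) = 0.04394572; exp(-0.4863*24) = 8.536154e-06
N_B = 0.1302 * 514573 / (0.4863 - 0.1302) * (0.04394572 - 8.536154e-06)
N_B = 8266.4

8266.4


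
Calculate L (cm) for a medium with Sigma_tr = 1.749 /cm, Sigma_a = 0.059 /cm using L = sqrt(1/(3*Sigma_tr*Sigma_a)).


D = 1 / (3 * Sigma_tr) = 1 / (3 * 1.749) = 0.1905851 cm
L = sqrt(D / Sigma_a)
L = sqrt(0.1905851 / 0.059)
L = 1.7973 cm

1.7973


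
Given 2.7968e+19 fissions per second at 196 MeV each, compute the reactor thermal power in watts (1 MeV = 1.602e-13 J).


P = fission_rate * E_MeV * 1.602e-13
P = 2.7968e+19 * 196 * 1.602e-13
P = 8.7817e+08 W

8.7817e+08


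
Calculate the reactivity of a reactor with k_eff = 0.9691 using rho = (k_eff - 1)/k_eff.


rho = (k_eff - 1) / k_eff
rho = (0.9691 - 1) / 0.9691
rho = -0.031885

-0.031885


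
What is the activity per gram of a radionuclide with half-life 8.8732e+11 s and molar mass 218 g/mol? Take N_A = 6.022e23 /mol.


lambda = ln(2) / t_half = ln(2) / 8.8732e+11 = 7.811693e-13 /s
SA = lambda * N_A / M
SA = 7.811693e-13 * 6.022e23 / 218
SA = 2.1579e+09 Bq/g

2.1579e+09


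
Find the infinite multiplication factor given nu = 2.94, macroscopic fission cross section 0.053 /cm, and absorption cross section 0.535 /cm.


k_inf = nu * Sigma_f / Sigma_a
k_inf = 2.94 * 0.053 / 0.535
k_inf = 0.29125

0.29125


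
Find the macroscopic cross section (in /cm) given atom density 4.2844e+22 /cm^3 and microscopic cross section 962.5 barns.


Sigma = N * sigma_barns * 1e-24
Sigma = 4.2844e+22 * 962.5 * 1e-24
Sigma = 41.237 /cm

41.237


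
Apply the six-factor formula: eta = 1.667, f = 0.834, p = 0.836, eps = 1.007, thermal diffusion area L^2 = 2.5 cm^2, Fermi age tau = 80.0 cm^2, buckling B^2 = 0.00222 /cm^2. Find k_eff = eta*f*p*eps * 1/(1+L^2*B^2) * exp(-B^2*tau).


k_inf = eta*f*p*eps = 1.667*0.834*0.836*1.007 = 1.170408
P_TNL = 1/(1 + L^2*B^2) = 1/(1 + 2.5*0.00222) = 0.9944806
P_FNL = exp(-B^2*tau) = exp(-0.00222*80.0) = 0.8372773
k_eff = k_inf * P_TNL * P_FNL = 1.170408 * 0.9944806 * 0.8372773
k_eff = 0.97455

0.97455


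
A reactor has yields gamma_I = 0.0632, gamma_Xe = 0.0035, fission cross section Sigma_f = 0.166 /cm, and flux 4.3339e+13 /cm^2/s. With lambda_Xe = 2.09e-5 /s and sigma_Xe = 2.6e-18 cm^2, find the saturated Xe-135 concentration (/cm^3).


Xe_eq = (gamma_I + gamma_Xe) * Sigma_f * phi / (lambda_Xe + sigma_Xe * phi)
Numerator = (0.0632 + 0.0035) * 0.166 * 4.3339e+13 = 4.798581e+11
Denominator = 2.09e-5 + 2.6e-18 * 4.3339e+13 = 1.335814e-04
Xe_eq = 4.798581e+11 / 1.335814e-04 = 3.5923e+15 /cm^3

3.5923e+15


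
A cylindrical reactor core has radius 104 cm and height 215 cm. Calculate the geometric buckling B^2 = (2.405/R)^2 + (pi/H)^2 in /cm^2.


B^2 = (2.405/R)^2 + (pi/H)^2
B^2 = (2.405/104)^2 + (pi/215)^2
B^2 = 7.4828e-04 /cm^2

7.4828e-04


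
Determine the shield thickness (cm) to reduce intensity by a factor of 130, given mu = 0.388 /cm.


x = ln(factor) / mu
x = ln(130) / 0.388
x = 12.545 cm

12.545


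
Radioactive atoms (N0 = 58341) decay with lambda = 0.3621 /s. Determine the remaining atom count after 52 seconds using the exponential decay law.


N = N0 * exp(-lambda * t)
N = 58341 * exp(-0.3621 * 52)
N = 3.8775e-04

3.8775e-04


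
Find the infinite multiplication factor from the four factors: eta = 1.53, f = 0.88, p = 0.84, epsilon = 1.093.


k_inf = eta * f * p * epsilon
k_inf = 1.53 * 0.88 * 0.84 * 1.093
k_inf = 1.2362

1.2362


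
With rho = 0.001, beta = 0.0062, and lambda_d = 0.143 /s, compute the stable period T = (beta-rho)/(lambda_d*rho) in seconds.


T = (beta - rho) / (lambda_d * rho)
T = (0.0062 - 0.001) / (0.143 * 0.001)
T = 36.364 s

36.364


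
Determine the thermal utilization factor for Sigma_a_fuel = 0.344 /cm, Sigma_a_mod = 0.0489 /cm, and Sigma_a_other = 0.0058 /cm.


f = Sigma_a_fuel / (Sigma_a_fuel + Sigma_a_mod + Sigma_a_other)
f = 0.344 / (0.344 + 0.0489 + 0.0058)
f = 0.86280

0.86280


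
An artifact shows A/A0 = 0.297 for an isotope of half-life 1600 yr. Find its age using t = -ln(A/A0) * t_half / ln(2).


lambda = ln(2) / t_half = ln(2) / 1600 = 4.332170e-04 /yr
t = -ln(A/A0) / lambda
t = -ln(0.297) / 4.332170e-04
t = 2802.3 yr

2802.3


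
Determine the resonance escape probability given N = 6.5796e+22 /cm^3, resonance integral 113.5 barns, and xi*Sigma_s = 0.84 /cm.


p = exp(-N * I * 1e-24 / (xi*Sigma_s))
p = exp(-6.5796e+22 * 113.5 * 1e-24 / 0.84)
p = 1.3772e-04

1.3772e-04


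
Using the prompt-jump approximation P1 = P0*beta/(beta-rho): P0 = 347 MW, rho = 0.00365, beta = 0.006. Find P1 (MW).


P1/P0 = beta / (beta - rho)
P1/P0 = 0.006 / (0.006 - 0.00365) = 2.553191
P1 = 347 * 2.553191 = 885.96 MW

885.96


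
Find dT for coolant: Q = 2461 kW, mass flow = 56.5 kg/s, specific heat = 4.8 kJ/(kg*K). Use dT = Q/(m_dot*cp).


dT = Q / (m_dot * cp)
dT = 2461 / (56.5 * 4.8)
dT = 9.0745 C

9.0745


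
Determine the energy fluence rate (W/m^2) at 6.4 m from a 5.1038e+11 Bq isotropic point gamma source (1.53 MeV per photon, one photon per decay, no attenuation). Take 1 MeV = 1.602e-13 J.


psi = A * E * 1.602e-13 / (4*pi*r^2)
psi = 5.1038e+11 * 1.53 * 1.602e-13 / (4*pi*6.4^2)
psi = 2.4304e-04 W/m^2

2.4304e-04


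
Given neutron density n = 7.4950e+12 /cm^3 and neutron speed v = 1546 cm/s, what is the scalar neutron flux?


phi = n * v
phi = 7.4950e+12 * 1546
phi = 1.1587e+16 /cm^2/s

1.1587e+16


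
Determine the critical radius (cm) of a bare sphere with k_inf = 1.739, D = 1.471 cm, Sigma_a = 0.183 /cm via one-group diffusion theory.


L^2 = D / Sigma_a = 1.471 / 0.183 = 8.038251 cm^2
B_m^2 = (k_inf - 1) / L^2 = (1.739 - 1) / 8.038251 = 0.09193542 /cm^2
For a bare sphere: B_g = pi/R, so R_c = pi / sqrt(B_m^2)
R_c = pi / sqrt(0.09193542) = 10.361 cm

10.361


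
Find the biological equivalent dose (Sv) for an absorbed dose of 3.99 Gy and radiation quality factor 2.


H = D * Q
H = 3.99 * 2
H = 7.9800 Sv

7.9800


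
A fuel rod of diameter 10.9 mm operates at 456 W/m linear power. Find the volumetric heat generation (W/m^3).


r = D / 2 / 1000 = 10.9 / 2 / 1000 = 0.00545 m
q''' = q' / (pi * r^2)
q''' = 456 / (pi * 0.00545^2)
q''' = 4.8868e+06 W/m^3

4.8868e+06


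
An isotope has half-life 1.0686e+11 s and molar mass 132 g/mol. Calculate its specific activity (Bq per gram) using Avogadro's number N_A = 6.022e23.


lambda = ln(2) / t_half = ln(2) / 1.0686e+11 = 6.486498e-12 /s
SA = lambda * N_A / M
SA = 6.486498e-12 * 6.022e23 / 132
SA = 2.9592e+10 Bq/g

2.9592e+10


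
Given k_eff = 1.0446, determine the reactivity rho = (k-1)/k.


rho = (k_eff - 1) / k_eff
rho = (1.0446 - 1) / 1.0446
rho = 0.042696

0.042696


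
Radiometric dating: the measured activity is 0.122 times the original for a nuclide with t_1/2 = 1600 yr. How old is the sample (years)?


lambda = ln(2) / t_half = ln(2) / 1600 = 4.332170e-04 /yr
t = -ln(A/A0) / lambda
t = -ln(0.122) / 4.332170e-04
t = 4856.1 yr

4856.1


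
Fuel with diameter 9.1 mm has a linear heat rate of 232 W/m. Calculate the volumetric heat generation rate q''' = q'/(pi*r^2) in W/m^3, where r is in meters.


r = D / 2 / 1000 = 9.1 / 2 / 1000 = 0.00455 m
q''' = q' / (pi * r^2)
q''' = 232 / (pi * 0.00455^2)
q''' = 3.5671e+06 W/m^3

3.5671e+06


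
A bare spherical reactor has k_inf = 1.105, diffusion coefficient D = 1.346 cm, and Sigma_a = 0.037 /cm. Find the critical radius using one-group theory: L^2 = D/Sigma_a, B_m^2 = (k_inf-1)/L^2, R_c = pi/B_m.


L^2 = D / Sigma_a = 1.346 / 0.037 = 36.37838 cm^2
B_m^2 = (k_inf - 1) / L^2 = (1.105 - 1) / 36.37838 = 0.002886330 /cm^2
For a bare sphere: B_g = pi/R, so R_c = pi / sqrt(B_m^2)
R_c = pi / sqrt(0.002886330) = 58.476 cm

58.476


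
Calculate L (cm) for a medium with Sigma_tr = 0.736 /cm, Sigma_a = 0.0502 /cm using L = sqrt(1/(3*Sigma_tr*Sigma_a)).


D = 1 / (3 * Sigma_tr) = 1 / (3 * 0.736) = 0.4528986 cm
L = sqrt(D / Sigma_a)
L = sqrt(0.4528986 / 0.0502)
L = 3.0036 cm

3.0036


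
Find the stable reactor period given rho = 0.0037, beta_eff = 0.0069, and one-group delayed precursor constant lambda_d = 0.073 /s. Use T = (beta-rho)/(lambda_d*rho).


T = (beta - rho) / (lambda_d * rho)
T = (0.0069 - 0.0037) / (0.073 * 0.0037)
T = 11.847 s

11.847


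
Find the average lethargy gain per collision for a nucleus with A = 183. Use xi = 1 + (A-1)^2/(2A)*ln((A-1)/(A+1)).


xi = 1 + (A-1)^2/(2A) * ln((A-1)/(A+1))
xi = 1 + (183-1)^2/(2*183) * ln((183-1)/(183 +1))
xi = 0.010889

0.010889


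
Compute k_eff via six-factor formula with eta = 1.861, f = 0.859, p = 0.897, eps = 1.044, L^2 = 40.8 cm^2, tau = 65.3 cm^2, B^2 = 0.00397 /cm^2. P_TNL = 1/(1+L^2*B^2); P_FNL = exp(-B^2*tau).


k_inf = eta*f*p*eps = 1.861*0.859*0.897*1.044 = 1.497037
P_TNL = 1/(1 + L^2*B^2) = 1/(1 + 40.8*0.00397) = 0.8606030
P_FNL = exp(-B^2*tau) = exp(-0.00397*65.3) = 0.7716370
k_eff = k_inf * P_TNL * P_FNL = 1.497037 * 0.8606030 * 0.7716370
k_eff = 0.99414

0.99414


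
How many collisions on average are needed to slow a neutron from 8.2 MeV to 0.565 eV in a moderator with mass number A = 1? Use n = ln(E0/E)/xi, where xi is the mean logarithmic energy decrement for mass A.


xi = 1 + (A-1)^2/(2A)*ln((A-1)/(A+1)) = 1 (for A = 1)
n = ln(E0/E) / xi
n = ln(8.2e6 / 0.565) / 1
n = ln(1.451327e+07) / 1 = 16.491

16.491


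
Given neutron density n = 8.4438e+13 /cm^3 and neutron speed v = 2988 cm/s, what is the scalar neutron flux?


phi = n * v
phi = 8.4438e+13 * 2988
phi = 2.5230e+17 /cm^2/s

2.5230e+17


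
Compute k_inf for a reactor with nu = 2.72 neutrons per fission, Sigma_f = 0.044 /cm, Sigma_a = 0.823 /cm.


k_inf = nu * Sigma_f / Sigma_a
k_inf = 2.72 * 0.044 / 0.823
k_inf = 0.14542

0.14542


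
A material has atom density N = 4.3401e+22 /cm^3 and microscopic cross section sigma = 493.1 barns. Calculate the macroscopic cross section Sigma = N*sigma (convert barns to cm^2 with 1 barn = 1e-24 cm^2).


Sigma = N * sigma_barns * 1e-24
Sigma = 4.3401e+22 * 493.1 * 1e-24
Sigma = 21.401 /cm

21.401


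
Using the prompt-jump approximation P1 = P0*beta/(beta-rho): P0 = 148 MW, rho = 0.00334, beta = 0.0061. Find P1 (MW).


P1/P0 = beta / (beta - rho)
P1/P0 = 0.0061 / (0.0061 - 0.00334) = 2.210145
P1 = 148 * 2.210145 = 327.10 MW

327.10


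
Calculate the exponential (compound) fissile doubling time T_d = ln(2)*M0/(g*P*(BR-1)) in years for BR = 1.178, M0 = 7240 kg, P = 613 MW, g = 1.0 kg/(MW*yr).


Breeding gain G = BR - 1 = 1.178 - 1 = 0.178
Fissile production rate = g * P * G = 1.0 * 613 * 0.178 = 109.114 kg/yr
T_d = ln(2) * M0 / (g * P * G)
T_d = ln(2) * 7240 / 109.114 = 45.992 yr

45.992


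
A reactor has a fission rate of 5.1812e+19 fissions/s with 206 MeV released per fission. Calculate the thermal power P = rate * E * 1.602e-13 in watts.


P = fission_rate * E_MeV * 1.602e-13
P = 5.1812e+19 * 206 * 1.602e-13
P = 1.7099e+09 W

1.7099e+09


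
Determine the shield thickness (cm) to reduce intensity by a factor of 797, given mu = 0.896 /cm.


x = ln(factor) / mu
x = ln(797) / 0.896
x = 7.4563 cm

7.4563


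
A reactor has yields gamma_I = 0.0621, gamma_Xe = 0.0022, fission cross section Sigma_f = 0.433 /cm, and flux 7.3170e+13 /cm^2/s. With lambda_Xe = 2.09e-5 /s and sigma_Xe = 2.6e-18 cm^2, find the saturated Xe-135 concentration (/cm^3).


Xe_eq = (gamma_I + gamma_Xe) * Sigma_f * phi / (lambda_Xe + sigma_Xe * phi)
Numerator = (0.0621 + 0.0022) * 0.433 * 7.3170e+13 = 2.037192e+12
Denominator = 2.09e-5 + 2.6e-18 * 7.3170e+13 = 2.111420e-04
Xe_eq = 2.037192e+12 / 2.111420e-04 = 9.6484e+15 /cm^3

9.6484e+15


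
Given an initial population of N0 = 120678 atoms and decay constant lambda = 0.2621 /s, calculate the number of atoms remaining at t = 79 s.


N = N0 * exp(-lambda * t)
N = 120678 * exp(-0.2621 * 79)
N = 1.2279e-04

1.2279e-04


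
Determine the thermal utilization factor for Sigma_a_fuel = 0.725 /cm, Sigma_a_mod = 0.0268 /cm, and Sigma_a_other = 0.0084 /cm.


f = Sigma_a_fuel / (Sigma_a_fuel + Sigma_a_mod + Sigma_a_other)
f = 0.725 / (0.725 + 0.0268 + 0.0084)
f = 0.95370

0.95370


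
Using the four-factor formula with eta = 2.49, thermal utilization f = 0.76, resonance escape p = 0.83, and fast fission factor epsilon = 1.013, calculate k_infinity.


k_inf = eta * f * p * epsilon
k_inf = 2.49 * 0.76 * 0.83 * 1.013
k_inf = 1.5911

1.5911


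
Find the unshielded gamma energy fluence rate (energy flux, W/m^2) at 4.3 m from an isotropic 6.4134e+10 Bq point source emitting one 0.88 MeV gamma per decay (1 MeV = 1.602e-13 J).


psi = A * E * 1.602e-13 / (4*pi*r^2)
psi = 6.4134e+10 * 0.88 * 1.602e-13 / (4*pi*4.3^2)
psi = 3.8912e-05 W/m^2

3.8912e-05


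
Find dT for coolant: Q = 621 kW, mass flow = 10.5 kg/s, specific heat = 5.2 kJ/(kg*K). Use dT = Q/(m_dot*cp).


dT = Q / (m_dot * cp)
dT = 621 / (10.5 * 5.2)
dT = 11.374 C

11.374


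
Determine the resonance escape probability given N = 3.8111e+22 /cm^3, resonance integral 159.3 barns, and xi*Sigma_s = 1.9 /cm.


p = exp(-N * I * 1e-24 / (xi*Sigma_s))
p = exp(-3.8111e+22 * 159.3 * 1e-24 / 1.9)
p = 0.040954

0.040954


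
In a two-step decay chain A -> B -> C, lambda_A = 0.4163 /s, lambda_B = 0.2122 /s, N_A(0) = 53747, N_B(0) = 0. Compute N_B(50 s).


N_B(t) = lambda_A * N_A0 / (lambda_B - lambda_A) * [exp(-lambda_A*t) - exp(-lambda_B*t)]
exp(-0.4163*50) = 9.123477e-10; exp(-0.2122*50) = 2.466809e-05
N_B = 0.4163 * 53747 / (0.2122 - 0.4163) * (9.123477e-10 - 2.466809e-05)
N_B = 2.7042

2.7042


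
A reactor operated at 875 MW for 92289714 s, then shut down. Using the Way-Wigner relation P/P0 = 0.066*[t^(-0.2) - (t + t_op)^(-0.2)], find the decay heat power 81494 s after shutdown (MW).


P/P0 = 0.066 * [t^(-0.2) - (t + t_op)^(-0.2)]
P/P0 = 0.066 * [81494^(-0.2) - (81494 + 92289714)^(-0.2)]
P/P0 = 0.066 * [0.1041777 - 0.02552071] = 0.005191361
P = 875 * 0.005191361 = 4.5424 MW

4.5424


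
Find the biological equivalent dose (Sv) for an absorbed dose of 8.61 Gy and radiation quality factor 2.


H = D * Q
H = 8.61 * 2
H = 17.220 Sv

17.220


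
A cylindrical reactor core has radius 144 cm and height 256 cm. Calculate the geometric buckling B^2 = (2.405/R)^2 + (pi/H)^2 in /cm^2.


B^2 = (2.405/R)^2 + (pi/H)^2
B^2 = (2.405/144)^2 + (pi/256)^2
B^2 = 4.2953e-04 /cm^2

4.2953e-04


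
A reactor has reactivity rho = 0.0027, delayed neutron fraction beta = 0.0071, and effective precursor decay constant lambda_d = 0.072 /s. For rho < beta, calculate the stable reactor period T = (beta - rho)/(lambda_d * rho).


T = (beta - rho) / (lambda_d * rho)
T = (0.0071 - 0.0027) / (0.072 * 0.0027)
T = 22.634 s

22.634


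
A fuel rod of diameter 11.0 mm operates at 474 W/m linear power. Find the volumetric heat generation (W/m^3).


r = D / 2 / 1000 = 11.0 / 2 / 1000 = 0.0055 m
q''' = q' / (pi * r^2)
q''' = 474 / (pi * 0.0055^2)
q''' = 4.9877e+06 W/m^3

4.9877e+06


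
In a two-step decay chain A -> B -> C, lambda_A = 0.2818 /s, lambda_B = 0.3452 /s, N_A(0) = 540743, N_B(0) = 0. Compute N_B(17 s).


N_B(t) = lambda_A * N_A0 / (lambda_B - lambda_A) * [exp(-lambda_A*t) - exp(-lambda_B*t)]
exp(-0.2818*17) = 0.008307471; exp(-0.3452*17) = 0.002827394
N_B = 0.2818 * 540743 / (0.3452 - 0.2818) * (0.008307471 - 0.002827394)
N_B = 13171

13171


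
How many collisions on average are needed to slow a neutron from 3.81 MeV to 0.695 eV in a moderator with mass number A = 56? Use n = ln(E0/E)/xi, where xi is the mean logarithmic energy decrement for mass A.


xi = 1 + (A-1)^2/(2A)*ln((A-1)/(A+1)) = 0.03529286 (for A = 56)
n = ln(E0/E) / xi
n = ln(3.81e6 / 0.695) / 0.03529286
n = ln(5.482014e+06) / 0.03529286 = 439.66

439.66


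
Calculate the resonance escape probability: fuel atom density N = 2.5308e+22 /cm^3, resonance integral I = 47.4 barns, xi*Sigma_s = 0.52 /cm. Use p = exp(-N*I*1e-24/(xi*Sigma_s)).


p = exp(-N * I * 1e-24 / (xi*Sigma_s))
p = exp(-2.5308e+22 * 47.4 * 1e-24 / 0.52)
p = 0.099567

0.099567


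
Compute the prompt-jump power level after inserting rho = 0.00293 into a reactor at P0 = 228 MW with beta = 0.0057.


P1/P0 = beta / (beta - rho)
P1/P0 = 0.0057 / (0.0057 - 0.00293) = 2.057762
P1 = 228 * 2.057762 = 469.17 MW

469.17


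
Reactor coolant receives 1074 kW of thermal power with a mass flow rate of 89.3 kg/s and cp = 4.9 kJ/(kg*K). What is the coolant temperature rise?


dT = Q / (m_dot * cp)
dT = 1074 / (89.3 * 4.9)
dT = 2.4545 C

2.4545


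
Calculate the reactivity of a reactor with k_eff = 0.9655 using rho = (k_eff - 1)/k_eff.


rho = (k_eff - 1) / k_eff
rho = (0.9655 - 1) / 0.9655
rho = -0.035733

-0.035733


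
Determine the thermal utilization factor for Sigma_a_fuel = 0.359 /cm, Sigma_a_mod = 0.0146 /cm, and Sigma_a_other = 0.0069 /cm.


f = Sigma_a_fuel / (Sigma_a_fuel + Sigma_a_mod + Sigma_a_other)
f = 0.359 / (0.359 + 0.0146 + 0.0069)
f = 0.94350

0.94350


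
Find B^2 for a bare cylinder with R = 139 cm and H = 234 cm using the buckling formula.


B^2 = (2.405/R)^2 + (pi/H)^2
B^2 = (2.405/139)^2 + (pi/234)^2
B^2 = 4.7961e-04 /cm^2

4.7961e-04


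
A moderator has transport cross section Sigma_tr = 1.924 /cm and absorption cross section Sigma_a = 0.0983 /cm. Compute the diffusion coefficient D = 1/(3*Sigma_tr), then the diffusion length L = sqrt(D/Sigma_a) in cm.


D = 1 / (3 * Sigma_tr) = 1 / (3 * 1.924) = 0.1732502 cm
L = sqrt(D / Sigma_a)
L = sqrt(0.1732502 / 0.0983)
L = 1.3276 cm

1.3276


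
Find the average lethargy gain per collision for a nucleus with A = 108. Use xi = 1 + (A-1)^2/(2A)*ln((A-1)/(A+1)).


xi = 1 + (A-1)^2/(2A) * ln((A-1)/(A+1))
xi = 1 + (108-1)^2/(2*108) * ln((108-1)/(108 +1))
xi = 0.018405

0.018405


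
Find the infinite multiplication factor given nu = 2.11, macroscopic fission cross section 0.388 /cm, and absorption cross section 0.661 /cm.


k_inf = nu * Sigma_f / Sigma_a
k_inf = 2.11 * 0.388 / 0.661
k_inf = 1.2385

1.2385


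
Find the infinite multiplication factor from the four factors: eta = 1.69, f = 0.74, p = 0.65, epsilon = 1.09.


k_inf = eta * f * p * epsilon
k_inf = 1.69 * 0.74 * 0.65 * 1.09
k_inf = 0.88605

0.88605


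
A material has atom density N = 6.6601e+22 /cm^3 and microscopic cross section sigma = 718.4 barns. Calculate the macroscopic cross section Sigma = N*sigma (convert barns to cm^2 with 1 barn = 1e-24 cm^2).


Sigma = N * sigma_barns * 1e-24
Sigma = 6.6601e+22 * 718.4 * 1e-24
Sigma = 47.846 /cm

47.846


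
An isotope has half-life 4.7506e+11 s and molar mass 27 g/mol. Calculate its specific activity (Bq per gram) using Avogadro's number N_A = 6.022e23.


lambda = ln(2) / t_half = ln(2) / 4.7506e+11 = 1.459073e-12 /s
SA = lambda * N_A / M
SA = 1.459073e-12 * 6.022e23 / 27
SA = 3.2543e+10 Bq/g

3.2543e+10


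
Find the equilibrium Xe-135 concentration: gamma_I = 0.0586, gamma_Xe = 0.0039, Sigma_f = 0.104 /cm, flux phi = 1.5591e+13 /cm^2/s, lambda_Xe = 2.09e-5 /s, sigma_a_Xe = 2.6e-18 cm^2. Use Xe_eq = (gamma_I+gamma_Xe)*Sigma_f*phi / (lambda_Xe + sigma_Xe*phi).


Xe_eq = (gamma_I + gamma_Xe) * Sigma_f * phi / (lambda_Xe + sigma_Xe * phi)
Numerator = (0.0586 + 0.0039) * 0.104 * 1.5591e+13 = 1.013415e+11
Denominator = 2.09e-5 + 2.6e-18 * 1.5591e+13 = 6.143660e-05
Xe_eq = 1.013415e+11 / 6.143660e-05 = 1.6495e+15 /cm^3

1.6495e+15


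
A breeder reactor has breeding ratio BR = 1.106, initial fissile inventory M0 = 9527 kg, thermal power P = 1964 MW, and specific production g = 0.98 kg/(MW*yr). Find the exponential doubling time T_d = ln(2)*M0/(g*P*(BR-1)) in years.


Breeding gain G = BR - 1 = 1.106 - 1 = 0.106
Fissile production rate = g * P * G = 0.98 * 1964 * 0.106 = 204.02032 kg/yr
T_d = ln(2) * M0 / (g * P * G)
T_d = ln(2) * 9527 / 204.02032 = 32.367 yr

32.367


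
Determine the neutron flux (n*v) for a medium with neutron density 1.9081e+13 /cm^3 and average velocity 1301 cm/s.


phi = n * v
phi = 1.9081e+13 * 1301
phi = 2.4824e+16 /cm^2/s

2.4824e+16


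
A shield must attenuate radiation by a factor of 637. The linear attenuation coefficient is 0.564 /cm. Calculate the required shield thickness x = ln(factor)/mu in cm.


x = ln(factor) / mu
x = ln(637) / 0.564
x = 11.448 cm

11.448


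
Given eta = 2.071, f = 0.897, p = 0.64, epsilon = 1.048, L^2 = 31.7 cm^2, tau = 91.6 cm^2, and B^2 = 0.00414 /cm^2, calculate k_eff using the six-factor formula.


k_inf = eta*f*p*eps = 2.071*0.897*0.64*1.048 = 1.245988
P_TNL = 1/(1 + L^2*B^2) = 1/(1 + 31.7*0.00414) = 0.8839873
P_FNL = exp(-B^2*tau) = exp(-0.00414*91.6) = 0.6843923
k_eff = k_inf * P_TNL * P_FNL = 1.245988 * 0.8839873 * 0.6843923
k_eff = 0.75382

0.75382


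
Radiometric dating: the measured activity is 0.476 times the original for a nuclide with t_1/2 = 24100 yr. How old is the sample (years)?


lambda = ln(2) / t_half = ln(2) / 24100 = 2.876129e-05 /yr
t = -ln(A/A0) / lambda
t = -ln(0.476) / 2.876129e-05
t = 25810 yr

25810


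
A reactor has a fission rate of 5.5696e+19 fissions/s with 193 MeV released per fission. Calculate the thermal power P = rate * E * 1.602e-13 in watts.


P = fission_rate * E_MeV * 1.602e-13
P = 5.5696e+19 * 193 * 1.602e-13
P = 1.7220e+09 W

1.7220e+09


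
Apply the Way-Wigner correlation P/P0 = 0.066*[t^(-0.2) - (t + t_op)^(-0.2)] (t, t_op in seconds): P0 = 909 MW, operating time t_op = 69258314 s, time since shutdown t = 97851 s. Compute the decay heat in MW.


P/P0 = 0.066 * [t^(-0.2) - (t + t_op)^(-0.2)]
P/P0 = 0.066 * [97851^(-0.2) - (97851 + 69258314)^(-0.2)]
P/P0 = 0.066 * [0.1004354 - 0.02702608] = 0.004845015
P = 909 * 0.004845015 = 4.4041 MW

4.4041
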